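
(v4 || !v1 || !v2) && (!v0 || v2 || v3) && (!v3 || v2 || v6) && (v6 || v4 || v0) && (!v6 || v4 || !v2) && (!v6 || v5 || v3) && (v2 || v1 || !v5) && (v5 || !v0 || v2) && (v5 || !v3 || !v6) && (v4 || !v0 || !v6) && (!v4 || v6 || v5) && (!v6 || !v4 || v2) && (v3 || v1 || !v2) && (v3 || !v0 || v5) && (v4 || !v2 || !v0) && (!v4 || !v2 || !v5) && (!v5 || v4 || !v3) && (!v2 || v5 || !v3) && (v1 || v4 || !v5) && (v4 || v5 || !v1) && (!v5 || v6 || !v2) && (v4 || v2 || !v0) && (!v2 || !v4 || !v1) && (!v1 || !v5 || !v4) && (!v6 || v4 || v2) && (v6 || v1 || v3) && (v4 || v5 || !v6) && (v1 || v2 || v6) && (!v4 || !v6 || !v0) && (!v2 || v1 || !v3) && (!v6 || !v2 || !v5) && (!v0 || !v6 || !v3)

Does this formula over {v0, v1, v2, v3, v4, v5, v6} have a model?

Unsatisfiable

Branch on v4: set v4 = true.
Branch on v6: set v6 = true.
(v2) alone gives v2 = true.
(!v5) alone gives v5 = false.
(v3) alone gives v3 = true.
Now (!v3) is unsatisfied and unit — conflict.
So v6 must be the other value — set v6 = false.
(v5) alone gives v5 = true.
(!v2) alone gives v2 = false.
(!v3) alone gives v3 = false.
(!v0) alone gives v0 = false.
(v1) alone gives v1 = true.
Now (!v1) is unsatisfied and unit — conflict.
Both values of v6 lead to a conflict.
So v4 must be the other value — set v4 = false.
Branch on v1: set v1 = false.
(!v5) alone gives v5 = false.
(!v6) alone gives v6 = false.
(v0) alone gives v0 = true.
(v2) alone gives v2 = true.
Now (!v2) is unsatisfied and unit — conflict.
So v1 must be the other value — set v1 = true.
(!v2) alone gives v2 = false.
(v5) alone gives v5 = true.
(!v3) alone gives v3 = false.
(!v0) alone gives v0 = false.
(v6) alone gives v6 = true.
Now (!v6) is unsatisfied and unit — conflict.
Both values of v1 lead to a conflict.
Both values of v4 lead to a conflict.
No assignment satisfies every clause.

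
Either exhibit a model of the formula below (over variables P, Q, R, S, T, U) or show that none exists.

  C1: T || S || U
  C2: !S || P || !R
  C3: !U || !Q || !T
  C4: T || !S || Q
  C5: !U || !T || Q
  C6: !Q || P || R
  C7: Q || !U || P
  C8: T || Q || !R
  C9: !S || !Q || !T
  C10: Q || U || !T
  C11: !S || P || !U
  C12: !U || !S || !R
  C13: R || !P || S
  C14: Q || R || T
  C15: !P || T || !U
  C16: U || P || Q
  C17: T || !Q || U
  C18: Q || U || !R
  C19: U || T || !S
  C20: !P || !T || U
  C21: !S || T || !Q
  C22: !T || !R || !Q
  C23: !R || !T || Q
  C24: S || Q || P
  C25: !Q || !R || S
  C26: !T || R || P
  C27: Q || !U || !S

Try T = true.
Try U = false.
From the singleton clause (Q), Q = true.
From the singleton clause (!S), S = false.
From the singleton clause (!P), P = false.
From the singleton clause (R), R = true.
But (!R) is also a unit clause — contradiction.
Backtrack on U: now try U = true.
From the singleton clause (!Q), Q = false.
But (Q) is also a unit clause — contradiction.
Both values of U lead to a conflict.
Backtrack on T: now try T = false.
Try S = true.
From the singleton clause (Q), Q = true.
But (!Q) is also a unit clause — contradiction.
Backtrack on S: now try S = false.
From the singleton clause (U), U = true.
From the singleton clause (!P), P = false.
From the singleton clause (Q), Q = true.
From the singleton clause (R), R = true.
But (!R) is also a unit clause — contradiction.
Both values of S lead to a conflict.
Both values of T lead to a conflict.

UNSATISFIABLE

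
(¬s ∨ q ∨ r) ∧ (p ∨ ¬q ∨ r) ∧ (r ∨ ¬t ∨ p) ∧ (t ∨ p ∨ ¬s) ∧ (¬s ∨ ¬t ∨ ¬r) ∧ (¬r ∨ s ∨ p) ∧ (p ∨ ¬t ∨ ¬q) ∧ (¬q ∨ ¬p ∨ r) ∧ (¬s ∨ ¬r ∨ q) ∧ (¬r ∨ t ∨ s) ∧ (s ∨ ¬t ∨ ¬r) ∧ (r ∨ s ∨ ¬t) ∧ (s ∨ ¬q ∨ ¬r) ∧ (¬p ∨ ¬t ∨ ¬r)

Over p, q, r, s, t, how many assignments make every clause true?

There are 2^5 = 32 truth assignments over (p, q, r, s, t).
Split on t. With t = True, the clauses containing t are satisfied and ¬t drops from the rest; 0 of the 2^4 = 16 assignments to the other variables satisfy what remains.
With t = False, by the same count on the reduced clause set, 3 assignments work.
Total: 0 + 3 = 3.

3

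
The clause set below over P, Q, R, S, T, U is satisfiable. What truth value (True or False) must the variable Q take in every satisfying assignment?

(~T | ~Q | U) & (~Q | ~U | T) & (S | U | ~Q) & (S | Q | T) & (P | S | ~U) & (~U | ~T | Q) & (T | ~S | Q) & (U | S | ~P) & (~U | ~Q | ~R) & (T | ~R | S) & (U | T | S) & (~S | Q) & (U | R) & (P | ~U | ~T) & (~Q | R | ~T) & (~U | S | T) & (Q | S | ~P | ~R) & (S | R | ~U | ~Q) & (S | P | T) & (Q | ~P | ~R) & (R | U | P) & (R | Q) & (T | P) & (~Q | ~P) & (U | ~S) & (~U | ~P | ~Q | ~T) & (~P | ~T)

False

Suppose Q = 1.
(~P) alone gives P = 0.
(T) alone gives T = 1.
(U) alone gives U = 1.
Now (~U) is unsatisfied and unit — conflict.
So every satisfying assignment has Q = False.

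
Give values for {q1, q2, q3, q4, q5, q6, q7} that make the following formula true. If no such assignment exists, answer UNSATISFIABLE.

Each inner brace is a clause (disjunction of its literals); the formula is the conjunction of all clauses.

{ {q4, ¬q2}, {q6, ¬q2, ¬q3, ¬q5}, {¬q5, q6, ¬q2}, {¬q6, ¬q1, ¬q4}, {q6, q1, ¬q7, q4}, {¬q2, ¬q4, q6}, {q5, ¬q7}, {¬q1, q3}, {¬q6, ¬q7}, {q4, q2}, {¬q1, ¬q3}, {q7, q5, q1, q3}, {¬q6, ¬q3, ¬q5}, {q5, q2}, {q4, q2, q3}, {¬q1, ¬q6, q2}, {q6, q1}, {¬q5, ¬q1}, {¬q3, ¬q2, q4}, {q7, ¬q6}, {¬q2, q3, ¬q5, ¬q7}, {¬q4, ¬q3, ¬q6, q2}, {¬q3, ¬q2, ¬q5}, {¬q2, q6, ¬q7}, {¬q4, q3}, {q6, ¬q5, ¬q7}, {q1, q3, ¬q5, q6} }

Branch on q4: set q4 = True.
The clause (q3) is unit, so q3 = True.
The clause (¬q1) is unit, so q1 = False.
The clause (q6) is unit, so q6 = True.
The clause (¬q7) is unit, so q7 = False.
Now (q7) is unsatisfied and unit — conflict.
That branch fails; take q4 = False instead.
The clause (¬q2) is unit, so q2 = False.
Now (q2) is unsatisfied and unit — conflict.
Both values of q4 lead to a conflict.

UNSATISFIABLE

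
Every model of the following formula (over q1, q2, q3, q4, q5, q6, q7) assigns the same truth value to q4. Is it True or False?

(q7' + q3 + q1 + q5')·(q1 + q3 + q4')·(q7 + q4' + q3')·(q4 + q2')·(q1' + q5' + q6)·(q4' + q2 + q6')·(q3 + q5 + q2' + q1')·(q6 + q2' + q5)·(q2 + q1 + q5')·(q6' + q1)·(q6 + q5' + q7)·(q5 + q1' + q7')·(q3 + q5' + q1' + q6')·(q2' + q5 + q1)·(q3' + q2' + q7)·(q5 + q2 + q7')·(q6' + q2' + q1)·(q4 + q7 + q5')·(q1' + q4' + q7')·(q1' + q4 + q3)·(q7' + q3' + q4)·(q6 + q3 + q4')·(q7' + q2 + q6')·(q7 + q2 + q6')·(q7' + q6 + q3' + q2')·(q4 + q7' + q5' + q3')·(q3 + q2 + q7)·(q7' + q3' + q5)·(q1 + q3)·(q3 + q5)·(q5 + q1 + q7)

Suppose q4 = 1.
Try q1 = 1.
The clause (q7') is unit, so q7 = 0.
The clause (q3') is unit, so q3 = 0.
The clause (q6) is unit, so q6 = 1.
The clause (q2) is unit, so q2 = 1.
The clause (q5) is unit, so q5 = 1.
Now (q5') is unsatisfied and unit — conflict.
Backtrack on q1: now try q1 = 0.
The clause (q3) is unit, so q3 = 1.
The clause (q7) is unit, so q7 = 1.
The clause (q6') is unit, so q6 = 0.
The clause (q2') is unit, so q2 = 0.
The clause (q5') is unit, so q5 = 0.
Now (q5) is unsatisfied and unit — conflict.
Both values of q1 lead to a conflict.
So every satisfying assignment has q4 = False.

False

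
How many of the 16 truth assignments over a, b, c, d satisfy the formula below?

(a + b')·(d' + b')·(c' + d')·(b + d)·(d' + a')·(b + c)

There are 2^4 = 16 truth assignments over (a, b, c, d).
Check each against the 6 clauses (columns in the order a, b, c, d):
  F F F F  ✗ fails (b + d)
  F F F T  ✗ fails (b + c)
  F F T F  ✗ fails (b + d)
  F F T T  ✗ fails (c' + d')
  F T F F  ✗ fails (a + b')
  F T F T  ✗ fails (a + b')
  F T T F  ✗ fails (a + b')
  F T T T  ✗ fails (a + b')
  T F F F  ✗ fails (b + d)
  T F F T  ✗ fails (d' + a')
  T F T F  ✗ fails (b + d)
  T F T T  ✗ fails (c' + d')
  T T F F  ✓ satisfies all
  T T F T  ✗ fails (d' + b')
  T T T F  ✓ satisfies all
  T T T T  ✗ fails (d' + b')
2 of the 16 rows are models.

2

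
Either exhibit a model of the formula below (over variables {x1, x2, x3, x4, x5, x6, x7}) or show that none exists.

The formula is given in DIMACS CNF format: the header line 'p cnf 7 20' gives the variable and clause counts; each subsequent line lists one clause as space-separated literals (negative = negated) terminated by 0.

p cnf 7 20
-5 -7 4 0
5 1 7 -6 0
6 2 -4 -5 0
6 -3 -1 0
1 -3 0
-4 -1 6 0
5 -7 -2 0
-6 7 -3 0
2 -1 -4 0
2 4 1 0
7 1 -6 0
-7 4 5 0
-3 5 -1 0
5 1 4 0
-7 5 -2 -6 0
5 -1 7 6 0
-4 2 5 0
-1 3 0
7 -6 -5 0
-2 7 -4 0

x1: False, x2: True, x3: False, x4: True, x5: True, x6: False, x7: True

Try x1 = False.
(¬x3) alone gives x3 = False.
Try x2 = True.
Try x5 = True.
Try x7 = True.
(x4) alone gives x4 = True.
Every clause is now satisfied; x6 is unconstrained.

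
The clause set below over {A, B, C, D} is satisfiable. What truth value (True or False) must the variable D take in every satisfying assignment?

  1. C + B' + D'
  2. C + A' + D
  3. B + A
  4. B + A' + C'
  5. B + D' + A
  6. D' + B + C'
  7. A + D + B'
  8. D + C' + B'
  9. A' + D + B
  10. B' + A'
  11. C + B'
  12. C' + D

True

Suppose D = 0.
Unit clause (C') forces C = 0.
Unit clause (A') forces A = 0.
Unit clause (B) forces B = 1.
That conflicts with the unit clause (B').
So every satisfying assignment has D = True.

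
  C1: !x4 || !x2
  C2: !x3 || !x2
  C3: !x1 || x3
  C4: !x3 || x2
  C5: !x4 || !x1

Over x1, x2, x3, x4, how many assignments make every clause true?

There are 2^4 = 16 truth assignments over (x1, x2, x3, x4).
Split on x4. With x4 = true, the clauses containing x4 are satisfied and !x4 drops from the rest; 1 of the 2^3 = 8 assignments to the other variables satisfy what remains.
With x4 = false, by the same count on the reduced clause set, 2 assignments work.
(One model: x1=F, x2=F, x3=F, x4=F.)
Total: 1 + 2 = 3.

3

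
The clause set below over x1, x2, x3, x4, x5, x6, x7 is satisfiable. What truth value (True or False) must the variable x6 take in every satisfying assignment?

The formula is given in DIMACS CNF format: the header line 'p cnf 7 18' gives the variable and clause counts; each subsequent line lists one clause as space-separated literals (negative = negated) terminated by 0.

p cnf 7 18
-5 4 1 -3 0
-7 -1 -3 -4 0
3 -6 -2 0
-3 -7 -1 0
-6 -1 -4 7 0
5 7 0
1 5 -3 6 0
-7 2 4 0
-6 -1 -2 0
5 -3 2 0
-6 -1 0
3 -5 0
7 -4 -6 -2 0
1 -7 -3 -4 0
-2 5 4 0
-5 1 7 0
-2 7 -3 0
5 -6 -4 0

False

Suppose x6 = True.
Unit clause (¬x1) forces x1 = False.
Branch on x3: set x3 = True.
Branch on x5: set x5 = False.
Unit clause (x7) forces x7 = True.
Unit clause (x2) forces x2 = True.
Unit clause (¬x4) forces x4 = False.
Now (x4) is unsatisfied and unit — conflict.
That branch fails; take x5 = True instead.
Unit clause (x4) forces x4 = True.
Unit clause (¬x7) forces x7 = False.
Now (x7) is unsatisfied and unit — conflict.
Either choice for x5 ends in contradiction.
That branch fails; take x3 = False instead.
Unit clause (¬x2) forces x2 = False.
Unit clause (¬x5) forces x5 = False.
Unit clause (x7) forces x7 = True.
Unit clause (x4) forces x4 = True.
Now (¬x4) is unsatisfied and unit — conflict.
Either choice for x3 ends in contradiction.
So every satisfying assignment has x6 = False.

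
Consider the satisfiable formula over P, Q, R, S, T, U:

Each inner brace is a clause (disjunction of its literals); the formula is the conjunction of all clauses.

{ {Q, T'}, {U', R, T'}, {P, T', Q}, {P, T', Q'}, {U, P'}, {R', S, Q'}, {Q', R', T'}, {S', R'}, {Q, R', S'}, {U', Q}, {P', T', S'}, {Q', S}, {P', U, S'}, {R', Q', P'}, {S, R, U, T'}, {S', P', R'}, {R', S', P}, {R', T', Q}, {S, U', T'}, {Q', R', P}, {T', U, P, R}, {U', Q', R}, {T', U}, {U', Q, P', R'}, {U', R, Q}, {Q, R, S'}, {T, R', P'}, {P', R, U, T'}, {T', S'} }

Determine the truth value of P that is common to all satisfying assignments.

Suppose P = 1.
From the singleton clause (U), U = 1.
From the singleton clause (Q), Q = 1.
From the singleton clause (S), S = 1.
From the singleton clause (R'), R = 0.
Now (R) is unsatisfied and unit — conflict.
So every satisfying assignment has P = False.

False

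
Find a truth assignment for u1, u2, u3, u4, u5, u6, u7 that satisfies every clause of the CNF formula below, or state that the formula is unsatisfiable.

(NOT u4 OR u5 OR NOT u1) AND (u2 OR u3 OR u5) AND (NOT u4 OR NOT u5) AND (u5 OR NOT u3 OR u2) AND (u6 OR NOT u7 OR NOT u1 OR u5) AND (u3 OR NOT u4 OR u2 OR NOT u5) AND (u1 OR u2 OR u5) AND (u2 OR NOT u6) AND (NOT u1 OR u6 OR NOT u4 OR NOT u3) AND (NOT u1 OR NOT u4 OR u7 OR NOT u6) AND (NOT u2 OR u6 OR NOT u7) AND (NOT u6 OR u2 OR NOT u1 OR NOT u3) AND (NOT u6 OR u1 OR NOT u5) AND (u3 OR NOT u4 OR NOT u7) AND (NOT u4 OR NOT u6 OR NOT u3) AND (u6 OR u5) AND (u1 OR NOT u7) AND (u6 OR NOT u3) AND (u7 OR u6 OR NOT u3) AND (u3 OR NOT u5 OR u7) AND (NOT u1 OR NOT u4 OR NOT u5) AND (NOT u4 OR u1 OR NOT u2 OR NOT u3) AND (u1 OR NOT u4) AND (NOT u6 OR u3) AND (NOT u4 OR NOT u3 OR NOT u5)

Try u4 = false.
Try u2 = true.
Try u6 = true.
The clause (u3) is unit, so u3 = true.
Try u1 = true.
Every clause is now satisfied; u5, u7 are unconstrained.

u1 ↦ true,  u2 ↦ true,  u3 ↦ true,  u4 ↦ false,  u5 ↦ true,  u6 ↦ true,  u7 ↦ false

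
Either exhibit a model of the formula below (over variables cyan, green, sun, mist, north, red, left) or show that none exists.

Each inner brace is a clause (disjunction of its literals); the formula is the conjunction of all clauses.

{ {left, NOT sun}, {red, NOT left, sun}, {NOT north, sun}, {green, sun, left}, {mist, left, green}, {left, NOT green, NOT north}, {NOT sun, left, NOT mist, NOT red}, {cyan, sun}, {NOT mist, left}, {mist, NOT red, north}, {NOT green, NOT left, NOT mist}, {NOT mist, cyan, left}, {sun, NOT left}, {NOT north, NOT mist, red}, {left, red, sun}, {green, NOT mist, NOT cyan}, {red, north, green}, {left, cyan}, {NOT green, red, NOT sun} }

Branch on left: set left = true.
(sun) alone gives sun = true.
Branch on green: set green = false.
Branch on mist: set mist = false.
Branch on red: set red = false.
(north) alone gives north = true.
No clause remains; cyan is free.

cyan=false; green=false; sun=true; mist=false; north=true; red=false; left=true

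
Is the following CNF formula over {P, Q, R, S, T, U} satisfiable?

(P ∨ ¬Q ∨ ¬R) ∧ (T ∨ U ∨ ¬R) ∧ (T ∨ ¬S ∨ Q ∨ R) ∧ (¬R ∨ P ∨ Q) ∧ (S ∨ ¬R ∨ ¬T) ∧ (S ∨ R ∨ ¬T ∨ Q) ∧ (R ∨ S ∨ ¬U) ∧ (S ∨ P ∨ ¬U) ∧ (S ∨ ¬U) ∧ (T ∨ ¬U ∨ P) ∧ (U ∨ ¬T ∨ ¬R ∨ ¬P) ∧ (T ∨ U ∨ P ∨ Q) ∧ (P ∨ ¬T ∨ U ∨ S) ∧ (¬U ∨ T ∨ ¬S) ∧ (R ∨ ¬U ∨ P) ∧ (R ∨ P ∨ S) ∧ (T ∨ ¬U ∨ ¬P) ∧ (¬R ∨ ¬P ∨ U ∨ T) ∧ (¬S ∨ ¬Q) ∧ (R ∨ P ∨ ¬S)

Suppose S = True.
The clause (¬Q) is unit, so Q = False.
Suppose T = True.
Suppose R = False.
The clause (P) is unit, so P = True.
Every clause is now satisfied; U is unconstrained.
A satisfying assignment: P ↦ True; Q ↦ False; R ↦ False; S ↦ True; T ↦ True; U ↦ False.

Satisfiable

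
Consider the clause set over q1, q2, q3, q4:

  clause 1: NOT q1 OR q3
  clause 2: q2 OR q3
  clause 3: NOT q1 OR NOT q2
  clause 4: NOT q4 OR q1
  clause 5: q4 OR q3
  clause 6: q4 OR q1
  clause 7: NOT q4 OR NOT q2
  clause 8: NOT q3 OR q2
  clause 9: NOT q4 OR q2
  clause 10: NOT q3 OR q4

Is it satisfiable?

No

Try q1 = false.
From the singleton clause (NOT q4), q4 = false.
Now (q4) is unsatisfied and unit — conflict.
Undo q1 and try q1 = true.
From the singleton clause (q3), q3 = true.
From the singleton clause (NOT q2), q2 = false.
Now (q2) is unsatisfied and unit — conflict.
Either choice for q1 ends in contradiction.
No assignment satisfies every clause.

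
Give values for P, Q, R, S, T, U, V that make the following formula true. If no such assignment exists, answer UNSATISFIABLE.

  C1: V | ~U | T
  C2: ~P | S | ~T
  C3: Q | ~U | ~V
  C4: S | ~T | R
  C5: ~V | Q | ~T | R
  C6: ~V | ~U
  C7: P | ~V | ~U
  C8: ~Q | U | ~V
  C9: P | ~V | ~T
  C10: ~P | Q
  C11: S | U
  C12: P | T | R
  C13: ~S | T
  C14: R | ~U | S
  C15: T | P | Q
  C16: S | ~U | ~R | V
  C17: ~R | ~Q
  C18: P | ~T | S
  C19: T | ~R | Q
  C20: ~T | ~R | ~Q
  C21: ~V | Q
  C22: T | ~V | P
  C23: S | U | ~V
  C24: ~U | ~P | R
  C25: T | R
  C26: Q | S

Case V = 0:
Case U = 0:
The clause (S) is unit, so S = 1.
The clause (T) is unit, so T = 1.
Case P = 0:
Case R = 1:
The clause (~Q) is unit, so Q = 0.
All clauses are satisfied.

P ↦ 0; Q ↦ 0; R ↦ 1; S ↦ 1; T ↦ 1; U ↦ 0; V ↦ 0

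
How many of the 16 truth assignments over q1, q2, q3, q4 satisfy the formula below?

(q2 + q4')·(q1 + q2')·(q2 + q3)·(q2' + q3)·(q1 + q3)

4

There are 2^4 = 16 truth assignments over (q1, q2, q3, q4).
Check each against the 5 clauses (columns in the order q1, q2, q3, q4):
  F F F F  ✗ fails (q2 + q3)
  F F F T  ✗ fails (q2 + q4')
  F F T F  ✓ satisfies all
  F F T T  ✗ fails (q2 + q4')
  F T F F  ✗ fails (q1 + q2')
  F T F T  ✗ fails (q1 + q2')
  F T T F  ✗ fails (q1 + q2')
  F T T T  ✗ fails (q1 + q2')
  T F F F  ✗ fails (q2 + q3)
  T F F T  ✗ fails (q2 + q4')
  T F T F  ✓ satisfies all
  T F T T  ✗ fails (q2 + q4')
  T T F F  ✗ fails (q2' + q3)
  T T F T  ✗ fails (q2' + q3)
  T T T F  ✓ satisfies all
  T T T T  ✓ satisfies all
4 of the 16 rows are models.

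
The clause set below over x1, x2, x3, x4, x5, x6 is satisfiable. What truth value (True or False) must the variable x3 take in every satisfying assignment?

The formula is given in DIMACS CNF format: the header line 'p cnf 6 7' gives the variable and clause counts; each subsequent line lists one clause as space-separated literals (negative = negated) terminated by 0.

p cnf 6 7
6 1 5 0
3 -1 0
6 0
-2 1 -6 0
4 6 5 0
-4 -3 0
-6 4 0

False

Suppose x3 = True.
Unit clause (x6) forces x6 = True.
Unit clause (¬x4) forces x4 = False.
But (x4) is also a unit clause — contradiction.
So every satisfying assignment has x3 = False.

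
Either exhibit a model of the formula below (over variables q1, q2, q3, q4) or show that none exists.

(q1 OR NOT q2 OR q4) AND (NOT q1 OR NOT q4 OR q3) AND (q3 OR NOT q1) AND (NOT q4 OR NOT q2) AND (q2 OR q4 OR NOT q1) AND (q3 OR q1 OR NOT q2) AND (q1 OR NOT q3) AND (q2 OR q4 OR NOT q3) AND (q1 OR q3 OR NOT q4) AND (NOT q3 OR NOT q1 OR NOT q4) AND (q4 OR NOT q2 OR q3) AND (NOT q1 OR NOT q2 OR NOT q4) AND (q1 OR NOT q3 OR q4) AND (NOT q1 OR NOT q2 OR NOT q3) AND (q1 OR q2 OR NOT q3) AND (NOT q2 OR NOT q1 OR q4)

Case q3 = false:
Unit clause (NOT q1) forces q1 = false.
Unit clause (NOT q2) forces q2 = false.
Unit clause (NOT q4) forces q4 = false.
All clauses are satisfied.

q1 ↦ false, q2 ↦ false, q3 ↦ false, q4 ↦ false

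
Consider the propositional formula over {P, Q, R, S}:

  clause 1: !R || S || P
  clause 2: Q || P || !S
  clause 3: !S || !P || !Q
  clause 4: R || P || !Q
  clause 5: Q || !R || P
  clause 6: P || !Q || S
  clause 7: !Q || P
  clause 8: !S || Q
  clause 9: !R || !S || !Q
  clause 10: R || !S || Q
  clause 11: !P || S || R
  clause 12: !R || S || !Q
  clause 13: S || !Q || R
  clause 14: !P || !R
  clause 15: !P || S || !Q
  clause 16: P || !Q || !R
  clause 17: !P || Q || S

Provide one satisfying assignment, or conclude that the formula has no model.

P ↦ false; Q ↦ false; R ↦ false; S ↦ false

Suppose Q = false.
Unit clause (!S) forces S = false.
Unit clause (!P) forces P = false.
Unit clause (!R) forces R = false.
All clauses are satisfied.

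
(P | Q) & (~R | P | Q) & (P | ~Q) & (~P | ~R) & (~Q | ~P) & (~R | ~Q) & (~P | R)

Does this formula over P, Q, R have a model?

Branch on P: set P = 1.
(~R) alone gives R = 0.
Now (R) is unsatisfied and unit — conflict.
That branch fails; take P = 0 instead.
(Q) alone gives Q = 1.
Now (~Q) is unsatisfied and unit — conflict.
Both values of P lead to a conflict.
No assignment satisfies every clause.

No, unsatisfiable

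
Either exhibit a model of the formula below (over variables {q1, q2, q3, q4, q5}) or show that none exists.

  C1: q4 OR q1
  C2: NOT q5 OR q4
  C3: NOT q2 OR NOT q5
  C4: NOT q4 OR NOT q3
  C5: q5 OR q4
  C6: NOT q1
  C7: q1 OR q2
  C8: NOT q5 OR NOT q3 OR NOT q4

q1=false, q2=true, q3=false, q4=true, q5=false

(NOT q1) alone gives q1 = false.
(q4) alone gives q4 = true.
(NOT q3) alone gives q3 = false.
(q2) alone gives q2 = true.
(NOT q5) alone gives q5 = false.
All clauses are satisfied.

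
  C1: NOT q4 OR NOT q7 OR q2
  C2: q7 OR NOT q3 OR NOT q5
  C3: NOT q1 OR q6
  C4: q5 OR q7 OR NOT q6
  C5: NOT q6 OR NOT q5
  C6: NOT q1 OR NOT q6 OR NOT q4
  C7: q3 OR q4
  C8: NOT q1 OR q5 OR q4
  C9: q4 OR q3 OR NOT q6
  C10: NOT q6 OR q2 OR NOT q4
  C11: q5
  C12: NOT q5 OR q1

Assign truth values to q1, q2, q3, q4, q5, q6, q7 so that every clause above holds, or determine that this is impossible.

UNSATISFIABLE

From the singleton clause (q5), q5 = true.
From the singleton clause (NOT q6), q6 = false.
From the singleton clause (NOT q1), q1 = false.
Now (q1) is unsatisfied and unit — conflict.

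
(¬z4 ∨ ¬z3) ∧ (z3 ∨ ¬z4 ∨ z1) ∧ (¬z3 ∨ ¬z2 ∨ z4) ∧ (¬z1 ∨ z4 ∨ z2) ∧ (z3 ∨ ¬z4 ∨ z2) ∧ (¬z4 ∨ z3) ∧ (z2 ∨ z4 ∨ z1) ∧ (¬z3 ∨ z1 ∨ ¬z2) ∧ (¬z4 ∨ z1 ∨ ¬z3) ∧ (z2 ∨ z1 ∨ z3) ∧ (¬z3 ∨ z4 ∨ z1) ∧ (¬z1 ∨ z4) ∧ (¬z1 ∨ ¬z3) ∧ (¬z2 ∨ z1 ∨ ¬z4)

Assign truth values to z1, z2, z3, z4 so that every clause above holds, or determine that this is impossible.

z1 ↦ False; z2 ↦ True; z3 ↦ False; z4 ↦ False

Case z4 = False:
From the singleton clause (¬z1), z1 = False.
From the singleton clause (z2), z2 = True.
From the singleton clause (¬z3), z3 = False.
All clauses are satisfied.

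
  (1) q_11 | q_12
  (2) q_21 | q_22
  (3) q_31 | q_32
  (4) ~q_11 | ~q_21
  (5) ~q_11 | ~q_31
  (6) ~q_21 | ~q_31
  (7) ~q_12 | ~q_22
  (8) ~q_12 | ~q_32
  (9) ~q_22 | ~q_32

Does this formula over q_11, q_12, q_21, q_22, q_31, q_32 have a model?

Try q_11 = 1.
(~q_21) alone gives q_21 = 0.
(q_22) alone gives q_22 = 1.
(~q_31) alone gives q_31 = 0.
(q_32) alone gives q_32 = 1.
Now (~q_32) is unsatisfied and unit — conflict.
Backtrack on q_11: now try q_11 = 0.
(q_12) alone gives q_12 = 1.
(~q_22) alone gives q_22 = 0.
(q_21) alone gives q_21 = 1.
(~q_31) alone gives q_31 = 0.
(q_32) alone gives q_32 = 1.
Now (~q_32) is unsatisfied and unit — conflict.
Both values of q_11 lead to a conflict.
No assignment satisfies every clause.

No, unsatisfiable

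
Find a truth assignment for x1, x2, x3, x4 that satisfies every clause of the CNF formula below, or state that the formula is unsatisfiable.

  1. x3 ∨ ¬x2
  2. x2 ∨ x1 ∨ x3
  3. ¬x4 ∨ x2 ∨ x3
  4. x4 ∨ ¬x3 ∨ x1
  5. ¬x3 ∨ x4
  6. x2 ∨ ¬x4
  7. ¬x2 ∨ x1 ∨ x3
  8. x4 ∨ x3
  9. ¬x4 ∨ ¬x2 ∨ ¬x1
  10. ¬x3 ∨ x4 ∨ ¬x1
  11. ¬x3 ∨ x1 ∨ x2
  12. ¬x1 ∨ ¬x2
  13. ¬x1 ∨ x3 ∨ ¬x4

Try x3 = True.
The clause (x4) is unit, so x4 = True.
The clause (x2) is unit, so x2 = True.
The clause (¬x1) is unit, so x1 = False.
All clauses are satisfied.

x1 ↦ False, x2 ↦ True, x3 ↦ True, x4 ↦ True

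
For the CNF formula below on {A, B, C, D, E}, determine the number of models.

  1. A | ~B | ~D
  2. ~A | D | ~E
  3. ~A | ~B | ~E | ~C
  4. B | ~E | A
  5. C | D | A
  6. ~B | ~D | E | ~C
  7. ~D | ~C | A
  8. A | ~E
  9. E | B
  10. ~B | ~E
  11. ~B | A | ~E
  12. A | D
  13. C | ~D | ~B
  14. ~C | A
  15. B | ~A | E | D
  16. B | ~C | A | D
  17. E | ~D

4

There are 2^5 = 32 truth assignments over (A, B, C, D, E).
Split on E. With E = 1, the clauses containing E are satisfied and ~E drops from the rest; 2 of the 2^4 = 16 assignments to the other variables satisfy what remains.
With E = 0, by the same count on the reduced clause set, 2 assignments work.
(One model: A=T, B=F, C=F, D=T, E=T.)
Total: 2 + 2 = 4.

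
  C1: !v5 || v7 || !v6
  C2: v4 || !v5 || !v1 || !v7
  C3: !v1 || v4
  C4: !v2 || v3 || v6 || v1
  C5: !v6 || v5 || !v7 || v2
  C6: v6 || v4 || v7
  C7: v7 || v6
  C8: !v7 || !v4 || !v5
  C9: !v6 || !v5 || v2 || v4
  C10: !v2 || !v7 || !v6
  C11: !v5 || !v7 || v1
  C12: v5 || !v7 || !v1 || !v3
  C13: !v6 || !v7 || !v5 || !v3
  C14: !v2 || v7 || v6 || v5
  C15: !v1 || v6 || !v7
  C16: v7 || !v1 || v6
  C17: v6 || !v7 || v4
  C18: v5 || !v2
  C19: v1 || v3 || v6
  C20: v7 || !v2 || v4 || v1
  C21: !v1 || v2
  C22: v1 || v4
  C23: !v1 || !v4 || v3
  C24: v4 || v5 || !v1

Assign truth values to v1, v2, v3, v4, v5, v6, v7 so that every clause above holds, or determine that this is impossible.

Case v1 = false:
Unit clause (v4) forces v4 = true.
Case v7 = false:
Unit clause (v6) forces v6 = true.
Unit clause (!v5) forces v5 = false.
Unit clause (!v2) forces v2 = false.
No clause remains; v3 is free.

v1=false; v2=false; v3=true; v4=true; v5=false; v6=true; v7=false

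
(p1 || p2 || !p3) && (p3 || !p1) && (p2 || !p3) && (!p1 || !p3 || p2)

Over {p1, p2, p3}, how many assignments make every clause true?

There are 2^3 = 8 truth assignments over (p1, p2, p3).
Check each against the 4 clauses (columns in the order p1, p2, p3):
  F F F  ✓ satisfies all
  F F T  ✗ fails (p1 || p2 || !p3)
  F T F  ✓ satisfies all
  F T T  ✓ satisfies all
  T F F  ✗ fails (p3 || !p1)
  T F T  ✗ fails (p2 || !p3)
  T T F  ✗ fails (p3 || !p1)
  T T T  ✓ satisfies all
4 of the 8 rows are models.

4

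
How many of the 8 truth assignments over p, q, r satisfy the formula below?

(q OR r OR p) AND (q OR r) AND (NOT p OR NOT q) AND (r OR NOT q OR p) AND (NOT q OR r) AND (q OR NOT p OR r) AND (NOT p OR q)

There are 2^3 = 8 truth assignments over (p, q, r).
Check each against the 7 clauses (columns in the order p, q, r):
  F F F  ✗ fails (q OR r OR p)
  F F T  ✓ satisfies all
  F T F  ✗ fails (r OR NOT q OR p)
  F T T  ✓ satisfies all
  T F F  ✗ fails (q OR r)
  T F T  ✗ fails (NOT p OR q)
  T T F  ✗ fails (NOT p OR NOT q)
  T T T  ✗ fails (NOT p OR NOT q)
2 of the 8 rows are models.

2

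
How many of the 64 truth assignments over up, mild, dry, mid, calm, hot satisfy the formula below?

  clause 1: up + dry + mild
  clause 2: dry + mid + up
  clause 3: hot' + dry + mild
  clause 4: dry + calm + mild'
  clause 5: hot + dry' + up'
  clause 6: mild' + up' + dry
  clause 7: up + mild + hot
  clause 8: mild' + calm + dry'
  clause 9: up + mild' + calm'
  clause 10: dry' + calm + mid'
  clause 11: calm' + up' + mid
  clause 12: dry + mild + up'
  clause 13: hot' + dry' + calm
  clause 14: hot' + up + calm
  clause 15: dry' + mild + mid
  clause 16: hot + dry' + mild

There are 2^6 = 64 truth assignments over (up, mild, dry, mid, calm, hot).
Split on up. With up = 1, the clauses containing up are satisfied and up' drops from the rest; 2 of the 2^5 = 32 assignments to the other variables satisfy what remains.
With up = 0, by the same count on the reduced clause set, 1 assignment works.
(One model: up=F, mild=F, dry=T, mid=T, calm=T, hot=T.)
Total: 2 + 1 = 3.

3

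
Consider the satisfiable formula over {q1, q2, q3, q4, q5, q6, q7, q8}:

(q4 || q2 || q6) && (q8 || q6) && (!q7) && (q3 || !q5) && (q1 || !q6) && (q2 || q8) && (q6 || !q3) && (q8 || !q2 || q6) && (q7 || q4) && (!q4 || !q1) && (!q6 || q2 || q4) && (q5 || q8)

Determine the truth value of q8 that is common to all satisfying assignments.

True

Suppose q8 = false.
The clause (q6) is unit, so q6 = true.
The clause (!q7) is unit, so q7 = false.
The clause (q1) is unit, so q1 = true.
The clause (q2) is unit, so q2 = true.
The clause (q4) is unit, so q4 = true.
Now (!q4) is unsatisfied and unit — conflict.
So every satisfying assignment has q8 = True.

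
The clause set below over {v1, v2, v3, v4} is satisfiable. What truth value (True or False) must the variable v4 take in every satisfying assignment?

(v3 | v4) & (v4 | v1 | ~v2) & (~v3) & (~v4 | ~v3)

Suppose v4 = 0.
The clause (v3) is unit, so v3 = 1.
That conflicts with the unit clause (~v3).
So every satisfying assignment has v4 = True.

True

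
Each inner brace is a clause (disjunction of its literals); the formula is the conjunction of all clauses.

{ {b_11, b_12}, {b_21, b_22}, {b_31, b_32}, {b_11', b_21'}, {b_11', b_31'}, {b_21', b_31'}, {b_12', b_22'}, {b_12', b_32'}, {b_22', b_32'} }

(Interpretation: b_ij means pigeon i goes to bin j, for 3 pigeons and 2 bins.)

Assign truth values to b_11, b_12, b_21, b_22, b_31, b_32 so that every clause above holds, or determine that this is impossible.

UNSATISFIABLE

Branch on b_11: set b_11 = 1.
Unit clause (b_21') forces b_21 = 0.
Unit clause (b_22) forces b_22 = 1.
Unit clause (b_31') forces b_31 = 0.
Unit clause (b_32) forces b_32 = 1.
Now (b_32') is unsatisfied and unit — conflict.
Undo b_11 and try b_11 = 0.
Unit clause (b_12) forces b_12 = 1.
Unit clause (b_22') forces b_22 = 0.
Unit clause (b_21) forces b_21 = 1.
Unit clause (b_31') forces b_31 = 0.
Unit clause (b_32) forces b_32 = 1.
Now (b_32') is unsatisfied and unit — conflict.
Neither b_11 = 1 nor b_11 = 0 works.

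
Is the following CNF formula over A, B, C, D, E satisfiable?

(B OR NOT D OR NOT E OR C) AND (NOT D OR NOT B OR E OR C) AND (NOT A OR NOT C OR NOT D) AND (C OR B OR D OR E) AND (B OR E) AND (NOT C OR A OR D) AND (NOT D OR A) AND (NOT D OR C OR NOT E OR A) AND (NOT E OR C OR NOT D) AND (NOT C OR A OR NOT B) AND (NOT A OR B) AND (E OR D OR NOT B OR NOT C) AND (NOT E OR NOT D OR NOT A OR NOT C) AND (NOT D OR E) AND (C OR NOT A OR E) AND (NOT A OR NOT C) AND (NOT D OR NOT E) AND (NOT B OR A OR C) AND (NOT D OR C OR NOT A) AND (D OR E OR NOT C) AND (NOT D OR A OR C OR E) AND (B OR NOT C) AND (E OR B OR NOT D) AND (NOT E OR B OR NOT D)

Branch on B: set B = true.
Branch on D: set D = false.
Branch on C: set C = false.
(A) alone gives A = true.
(E) alone gives E = true.
This assignment satisfies each clause.
A satisfying assignment: A: true; B: true; C: false; D: false; E: true.

Yes, satisfiable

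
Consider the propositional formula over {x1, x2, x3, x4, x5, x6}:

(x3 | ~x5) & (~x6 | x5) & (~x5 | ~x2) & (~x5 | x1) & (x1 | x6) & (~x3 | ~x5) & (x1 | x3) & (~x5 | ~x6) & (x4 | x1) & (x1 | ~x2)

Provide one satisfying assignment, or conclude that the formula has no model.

x1: 1; x2: 1; x3: 0; x4: 1; x5: 0; x6: 0

Try x3 = 0.
Unit clause (~x5) forces x5 = 0.
Unit clause (~x6) forces x6 = 0.
Unit clause (x1) forces x1 = 1.
No clause remains; x2, x4 are free.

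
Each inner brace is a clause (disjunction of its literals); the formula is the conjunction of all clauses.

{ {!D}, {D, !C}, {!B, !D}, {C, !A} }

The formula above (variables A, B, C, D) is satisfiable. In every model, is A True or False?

Suppose A = true.
Unit clause (!D) forces D = false.
Unit clause (!C) forces C = false.
But (C) is also a unit clause — contradiction.
So every satisfying assignment has A = False.

False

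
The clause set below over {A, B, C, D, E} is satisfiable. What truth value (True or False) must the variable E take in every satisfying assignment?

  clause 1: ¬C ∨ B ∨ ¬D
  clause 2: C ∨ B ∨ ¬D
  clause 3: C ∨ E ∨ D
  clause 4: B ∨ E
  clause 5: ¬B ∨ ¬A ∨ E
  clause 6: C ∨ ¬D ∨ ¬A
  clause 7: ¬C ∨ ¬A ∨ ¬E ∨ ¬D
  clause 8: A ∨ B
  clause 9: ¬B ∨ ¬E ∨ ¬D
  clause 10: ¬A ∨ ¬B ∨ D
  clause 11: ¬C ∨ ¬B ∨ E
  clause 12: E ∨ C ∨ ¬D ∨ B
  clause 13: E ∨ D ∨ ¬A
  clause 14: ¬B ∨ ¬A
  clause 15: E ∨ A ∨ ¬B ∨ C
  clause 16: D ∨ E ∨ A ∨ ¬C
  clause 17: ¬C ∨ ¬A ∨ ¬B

True

Suppose E = False.
(B) alone gives B = True.
(¬A) alone gives A = False.
(¬C) alone gives C = False.
That conflicts with the unit clause (C).
So every satisfying assignment has E = True.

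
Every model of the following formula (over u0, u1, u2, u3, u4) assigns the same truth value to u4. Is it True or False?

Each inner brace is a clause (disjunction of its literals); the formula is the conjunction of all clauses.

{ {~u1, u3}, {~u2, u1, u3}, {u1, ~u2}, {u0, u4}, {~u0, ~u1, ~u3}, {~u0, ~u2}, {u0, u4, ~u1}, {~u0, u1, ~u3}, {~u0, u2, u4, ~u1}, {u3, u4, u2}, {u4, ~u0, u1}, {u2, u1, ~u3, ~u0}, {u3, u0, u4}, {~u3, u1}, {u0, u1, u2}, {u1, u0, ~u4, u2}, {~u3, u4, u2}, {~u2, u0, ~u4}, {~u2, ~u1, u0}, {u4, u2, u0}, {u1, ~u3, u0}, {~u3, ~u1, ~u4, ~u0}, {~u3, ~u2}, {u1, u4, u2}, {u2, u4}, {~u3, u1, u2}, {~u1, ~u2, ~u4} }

Suppose u4 = 0.
Unit clause (u0) forces u0 = 1.
Unit clause (~u2) forces u2 = 0.
Now (u2) is unsatisfied and unit — conflict.
So every satisfying assignment has u4 = True.

True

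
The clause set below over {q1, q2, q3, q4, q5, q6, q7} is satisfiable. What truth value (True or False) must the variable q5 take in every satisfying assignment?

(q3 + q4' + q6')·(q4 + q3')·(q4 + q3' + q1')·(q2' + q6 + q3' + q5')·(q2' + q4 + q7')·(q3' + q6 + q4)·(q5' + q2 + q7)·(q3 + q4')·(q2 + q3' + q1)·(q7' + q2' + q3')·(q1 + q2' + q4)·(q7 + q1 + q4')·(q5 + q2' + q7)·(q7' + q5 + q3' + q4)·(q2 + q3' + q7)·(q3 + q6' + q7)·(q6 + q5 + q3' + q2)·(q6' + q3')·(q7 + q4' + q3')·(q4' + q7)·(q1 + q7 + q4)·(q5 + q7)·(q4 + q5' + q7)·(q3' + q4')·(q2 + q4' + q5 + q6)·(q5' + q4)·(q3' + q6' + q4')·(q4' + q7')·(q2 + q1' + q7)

False

Suppose q5 = 1.
From the singleton clause (q4), q4 = 1.
From the singleton clause (q3), q3 = 1.
That conflicts with the unit clause (q3').
So every satisfying assignment has q5 = False.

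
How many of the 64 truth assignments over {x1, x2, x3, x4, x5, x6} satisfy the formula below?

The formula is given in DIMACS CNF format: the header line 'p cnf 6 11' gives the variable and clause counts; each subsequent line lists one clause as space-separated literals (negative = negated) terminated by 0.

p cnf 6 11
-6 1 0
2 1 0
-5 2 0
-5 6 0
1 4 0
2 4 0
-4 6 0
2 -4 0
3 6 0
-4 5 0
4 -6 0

3

There are 2^6 = 64 truth assignments over (x1, x2, x3, x4, x5, x6).
Split on x4. With x4 = True, the clauses containing x4 are satisfied and ¬x4 drops from the rest; 2 of the 2^5 = 32 assignments to the other variables satisfy what remains.
With x4 = False, by the same count on the reduced clause set, 1 assignment works.
Total: 2 + 1 = 3.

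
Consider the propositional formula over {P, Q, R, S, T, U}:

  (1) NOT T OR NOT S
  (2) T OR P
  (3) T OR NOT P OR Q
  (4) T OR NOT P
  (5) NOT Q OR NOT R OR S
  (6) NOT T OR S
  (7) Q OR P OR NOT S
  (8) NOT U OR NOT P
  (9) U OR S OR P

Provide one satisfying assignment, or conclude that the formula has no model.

Case T = false:
Unit clause (P) forces P = true.
But (NOT P) is also a unit clause — contradiction.
That branch fails; take T = true instead.
Unit clause (NOT S) forces S = false.
But (S) is also a unit clause — contradiction.
Both values of T lead to a conflict.

UNSATISFIABLE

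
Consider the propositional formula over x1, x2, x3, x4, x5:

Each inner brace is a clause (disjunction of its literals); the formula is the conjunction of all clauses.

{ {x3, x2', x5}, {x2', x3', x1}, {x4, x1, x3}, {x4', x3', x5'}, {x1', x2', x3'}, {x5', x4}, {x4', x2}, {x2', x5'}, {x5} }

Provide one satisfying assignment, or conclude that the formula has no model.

UNSATISFIABLE

The clause (x5) is unit, so x5 = 1.
The clause (x4) is unit, so x4 = 1.
The clause (x3') is unit, so x3 = 0.
The clause (x2) is unit, so x2 = 1.
But (x2') is also a unit clause — contradiction.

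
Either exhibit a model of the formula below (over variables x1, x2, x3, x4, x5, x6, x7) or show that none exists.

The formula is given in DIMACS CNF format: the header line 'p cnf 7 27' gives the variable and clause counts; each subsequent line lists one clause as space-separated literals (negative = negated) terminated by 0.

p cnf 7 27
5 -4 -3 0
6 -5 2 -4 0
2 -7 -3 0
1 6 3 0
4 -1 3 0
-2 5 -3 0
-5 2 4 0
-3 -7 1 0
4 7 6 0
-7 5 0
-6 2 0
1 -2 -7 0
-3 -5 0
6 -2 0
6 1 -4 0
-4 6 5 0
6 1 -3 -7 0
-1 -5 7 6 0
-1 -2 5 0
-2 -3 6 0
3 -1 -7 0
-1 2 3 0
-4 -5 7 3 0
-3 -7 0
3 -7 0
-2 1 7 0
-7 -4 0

Case x7 = False:
Case x4 = True:
Case x5 = True:
Unit clause (¬x3) forces x3 = False.
But (x3) is also a unit clause — contradiction.
That branch fails; take x5 = False instead.
Unit clause (¬x3) forces x3 = False.
Unit clause (x6) forces x6 = True.
Unit clause (x2) forces x2 = True.
Unit clause (¬x1) forces x1 = False.
But (x1) is also a unit clause — contradiction.
Neither x5 = True nor x5 = False works.
That branch fails; take x4 = False instead.
Unit clause (x6) forces x6 = True.
Unit clause (x2) forces x2 = True.
Unit clause (x1) forces x1 = True.
Unit clause (x3) forces x3 = True.
Unit clause (x5) forces x5 = True.
But (¬x5) is also a unit clause — contradiction.
Neither x4 = True nor x4 = False works.
That branch fails; take x7 = True instead.
Unit clause (x5) forces x5 = True.
Unit clause (¬x3) forces x3 = False.
But (x3) is also a unit clause — contradiction.
Neither x7 = True nor x7 = False works.

UNSATISFIABLE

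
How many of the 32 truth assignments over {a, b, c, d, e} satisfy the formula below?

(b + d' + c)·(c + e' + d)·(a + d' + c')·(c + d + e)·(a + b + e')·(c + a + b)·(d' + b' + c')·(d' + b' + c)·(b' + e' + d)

7

There are 2^5 = 32 truth assignments over (a, b, c, d, e).
Split on c. With c = 1, the clauses containing c are satisfied and c' drops from the rest; 7 of the 2^4 = 16 assignments to the other variables satisfy what remains.
With c = 0, by the same count on the reduced clause set, 0 assignments work.
(One model: a=F, b=F, c=T, d=F, e=F.)
Total: 7 + 0 = 7.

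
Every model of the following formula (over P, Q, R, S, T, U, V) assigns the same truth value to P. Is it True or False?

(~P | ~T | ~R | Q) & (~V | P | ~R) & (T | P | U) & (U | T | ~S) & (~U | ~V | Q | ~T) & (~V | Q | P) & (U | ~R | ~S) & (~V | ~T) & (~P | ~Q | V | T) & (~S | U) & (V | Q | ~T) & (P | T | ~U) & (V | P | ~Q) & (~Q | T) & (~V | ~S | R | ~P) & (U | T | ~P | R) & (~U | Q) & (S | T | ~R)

Suppose P = 0.
Try V = 0.
(~Q) alone gives Q = 0.
(~T) alone gives T = 0.
(U) alone gives U = 1.
Now (~U) is unsatisfied and unit — conflict.
That branch fails; take V = 1 instead.
(~R) alone gives R = 0.
(Q) alone gives Q = 1.
(~T) alone gives T = 0.
Now (T) is unsatisfied and unit — conflict.
Either choice for V ends in contradiction.
So every satisfying assignment has P = True.

True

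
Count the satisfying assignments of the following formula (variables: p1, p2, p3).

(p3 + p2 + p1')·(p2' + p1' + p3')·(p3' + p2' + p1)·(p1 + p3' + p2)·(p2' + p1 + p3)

There are 2^3 = 8 truth assignments over (p1, p2, p3).
Split on p3. With p3 = 1, the clauses containing p3 are satisfied and p3' drops from the rest; 1 of the 2^2 = 4 assignments to the other variables satisfy what remains.
With p3 = 0, by the same count on the reduced clause set, 2 assignments work.
Total: 1 + 2 = 3.

3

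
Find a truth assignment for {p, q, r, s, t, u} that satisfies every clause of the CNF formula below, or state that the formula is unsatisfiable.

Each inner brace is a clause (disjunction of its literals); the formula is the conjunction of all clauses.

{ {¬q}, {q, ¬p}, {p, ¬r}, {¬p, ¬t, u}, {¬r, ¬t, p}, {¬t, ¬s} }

(¬q) alone gives q = False.
(¬p) alone gives p = False.
(¬r) alone gives r = False.
Case t = False:
No clause remains; s, u are free.

p ↦ False, q ↦ False, r ↦ False, s ↦ True, t ↦ False, u ↦ True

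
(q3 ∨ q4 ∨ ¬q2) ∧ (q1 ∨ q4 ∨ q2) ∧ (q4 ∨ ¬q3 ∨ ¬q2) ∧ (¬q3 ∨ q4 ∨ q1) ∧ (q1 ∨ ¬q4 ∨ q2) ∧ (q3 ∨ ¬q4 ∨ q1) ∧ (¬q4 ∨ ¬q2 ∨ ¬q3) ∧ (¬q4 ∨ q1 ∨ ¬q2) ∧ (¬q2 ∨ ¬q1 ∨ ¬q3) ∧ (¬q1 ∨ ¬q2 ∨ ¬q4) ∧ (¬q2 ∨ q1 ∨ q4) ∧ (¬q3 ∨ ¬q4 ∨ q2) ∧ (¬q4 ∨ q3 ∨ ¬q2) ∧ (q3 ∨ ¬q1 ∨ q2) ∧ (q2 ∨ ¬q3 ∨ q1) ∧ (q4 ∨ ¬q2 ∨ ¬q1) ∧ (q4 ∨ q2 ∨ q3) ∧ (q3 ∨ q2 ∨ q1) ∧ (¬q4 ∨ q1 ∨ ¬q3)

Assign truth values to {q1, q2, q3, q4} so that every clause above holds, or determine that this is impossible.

Branch on q3: set q3 = True.
Branch on q4: set q4 = False.
(¬q2) alone gives q2 = False.
(q1) alone gives q1 = True.
All clauses are satisfied.

q1=True; q2=False; q3=True; q4=False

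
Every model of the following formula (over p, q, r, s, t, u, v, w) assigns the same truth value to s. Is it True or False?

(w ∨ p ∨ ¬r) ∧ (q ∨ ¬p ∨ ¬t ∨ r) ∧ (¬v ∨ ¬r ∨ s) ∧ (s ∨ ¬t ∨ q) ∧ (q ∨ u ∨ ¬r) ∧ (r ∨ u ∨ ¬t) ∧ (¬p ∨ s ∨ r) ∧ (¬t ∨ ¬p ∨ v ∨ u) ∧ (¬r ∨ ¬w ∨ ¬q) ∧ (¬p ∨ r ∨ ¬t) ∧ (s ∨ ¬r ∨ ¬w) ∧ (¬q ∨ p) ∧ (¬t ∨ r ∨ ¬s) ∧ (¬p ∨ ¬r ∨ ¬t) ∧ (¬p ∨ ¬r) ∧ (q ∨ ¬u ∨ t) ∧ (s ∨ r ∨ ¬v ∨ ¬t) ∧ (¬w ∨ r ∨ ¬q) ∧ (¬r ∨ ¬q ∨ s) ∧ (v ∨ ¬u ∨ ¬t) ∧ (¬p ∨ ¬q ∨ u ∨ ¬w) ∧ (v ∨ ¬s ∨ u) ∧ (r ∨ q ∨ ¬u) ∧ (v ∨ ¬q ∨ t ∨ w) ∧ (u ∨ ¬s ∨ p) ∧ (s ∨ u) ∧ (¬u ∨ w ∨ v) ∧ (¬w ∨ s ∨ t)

True

Suppose s = False.
The clause (u) is unit, so u = True.
Branch on v: set v = False.
The clause (¬t) is unit, so t = False.
The clause (q) is unit, so q = True.
The clause (p) is unit, so p = True.
The clause (r) is unit, so r = True.
But (¬r) is also a unit clause — contradiction.
Backtrack on v: now try v = True.
The clause (¬r) is unit, so r = False.
The clause (¬p) is unit, so p = False.
The clause (¬q) is unit, so q = False.
But (q) is also a unit clause — contradiction.
Neither v = True nor v = False works.
So every satisfying assignment has s = True.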